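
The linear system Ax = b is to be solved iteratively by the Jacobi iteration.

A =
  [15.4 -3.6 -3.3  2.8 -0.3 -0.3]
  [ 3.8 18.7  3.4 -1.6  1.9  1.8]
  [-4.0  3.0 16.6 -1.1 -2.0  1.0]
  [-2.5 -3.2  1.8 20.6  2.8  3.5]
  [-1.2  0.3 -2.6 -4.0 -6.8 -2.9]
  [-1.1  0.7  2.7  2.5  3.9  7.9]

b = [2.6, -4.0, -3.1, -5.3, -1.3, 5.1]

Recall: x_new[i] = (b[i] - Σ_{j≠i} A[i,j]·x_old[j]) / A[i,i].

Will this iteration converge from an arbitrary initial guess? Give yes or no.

Split A = D + L + U, D = diag(15.4, 18.7, 16.6, 20.6, -6.8, 7.9).
T_J = -D⁻¹(L+U): T[2,5] = -(1)/(16.6) = -0.0602; T[2,2] = 0.
  T[0,:] = [+0.0000 +0.2338 +0.2143 -0.1818 +0.0195 +0.0195]
  T[1,:] = [-0.2032 +0.0000 -0.1818 +0.0856 -0.1016 -0.0963]
  T[2,:] = [+0.2410 -0.1807 +0.0000 +0.0663 +0.1205 -0.0602]
  T[3,:] = [+0.1214 +0.1553 -0.0874 +0.0000 -0.1359 -0.1699]
  T[4,:] = [-0.1765 +0.0441 -0.3824 -0.5882 +0.0000 -0.4265]
  T[5,:] = [+0.1392 -0.0886 -0.3418 -0.3165 -0.4937 +0.0000]
|roots of det(T-λI)|: 0.6287, 0.3671, 0.2914, 0.2497, 0.1823, 0.1823.
ρ = 0.6287; 0.6287 < 1: convergent.

yes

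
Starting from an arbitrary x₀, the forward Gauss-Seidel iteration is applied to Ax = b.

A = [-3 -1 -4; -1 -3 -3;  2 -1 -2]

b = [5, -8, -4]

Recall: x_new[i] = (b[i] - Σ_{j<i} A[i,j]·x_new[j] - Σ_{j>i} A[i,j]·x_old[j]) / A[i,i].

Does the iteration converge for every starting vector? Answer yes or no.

no

Let D = diag(-3, -3, -2); L, U the strict triangles.
T_GS = -(D+L)⁻¹U: row 0 first, T[0,2] = -(-4)/(-3) = -1.3333; later rows by forward substitution.
  T[0,:] = [+0.0000  -0.3333  -1.3333]
  T[1,:] = [+0.0000  +0.1111  -0.5556]
  T[2,:] = [+0.0000  -0.3889  -1.0556]
eigenvalue magnitudes: 1.2181, 0.2737, 0.0000.
spectral radius ρ = 1.2181; 1.2181 > 1, so it fails to converge.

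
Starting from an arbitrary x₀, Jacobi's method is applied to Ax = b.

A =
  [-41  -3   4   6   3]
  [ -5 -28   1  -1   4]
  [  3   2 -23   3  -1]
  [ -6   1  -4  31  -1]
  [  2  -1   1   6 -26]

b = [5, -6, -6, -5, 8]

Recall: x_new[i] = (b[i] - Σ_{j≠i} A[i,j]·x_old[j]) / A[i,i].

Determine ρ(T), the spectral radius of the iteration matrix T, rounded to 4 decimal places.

Let D = diag(-41, -28, -23, 31, -26); L, U the strict triangles.
T_J = -D⁻¹(L+U): T[2,0] = -(3)/(-23) = +0.1304; T[2,2] = 0.
  T[0,:] = [+0.0000  -0.0732  +0.0976  +0.1463  +0.0732]
  T[1,:] = [-0.1786  +0.0000  +0.0357  -0.0357  +0.1429]
  T[2,:] = [+0.1304  +0.0870  +0.0000  +0.1304  -0.0435]
  T[3,:] = [+0.1935  -0.0323  +0.1290  +0.0000  +0.0323]
  T[4,:] = [+0.0769  -0.0385  +0.0385  +0.2308  +0.0000]
moduli |λ_i(T)| = 0.3080, 0.1849, 0.1849, 0.0429, 0.0429.
spectral radius ρ = 0.3080; 0.3080 < 1 ⇒ converges.

0.3080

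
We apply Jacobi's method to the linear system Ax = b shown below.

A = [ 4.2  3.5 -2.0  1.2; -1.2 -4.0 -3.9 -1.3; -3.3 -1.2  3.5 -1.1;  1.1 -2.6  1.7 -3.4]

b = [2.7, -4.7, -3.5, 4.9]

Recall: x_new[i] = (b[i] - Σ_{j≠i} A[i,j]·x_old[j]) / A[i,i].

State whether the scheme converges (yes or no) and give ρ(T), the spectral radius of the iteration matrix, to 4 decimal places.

no, ρ = 1.1399

Let D = diag(4.2, -4, 3.5, -3.4); L, U the strict triangles.
T_J = -D⁻¹(L+U): T[3,1] = -(-2.6)/(-3.4) = -0.7647; T[3,3] = 0.
  T[0,:] = [+0.0000  -0.8333  +0.4762  -0.2857]
  T[1,:] = [-0.3000  +0.0000  -0.9750  -0.3250]
  T[2,:] = [+0.9429  +0.3429  +0.0000  +0.3143]
  T[3,:] = [+0.3235  -0.7647  +0.5000  +0.0000]
eigenvalue magnitudes: 1.1399, 0.9035, 0.9035, 0.1510.
ρ(T) = max|λ| = 1.1399; 1.1399 > 1 ⇒ diverges.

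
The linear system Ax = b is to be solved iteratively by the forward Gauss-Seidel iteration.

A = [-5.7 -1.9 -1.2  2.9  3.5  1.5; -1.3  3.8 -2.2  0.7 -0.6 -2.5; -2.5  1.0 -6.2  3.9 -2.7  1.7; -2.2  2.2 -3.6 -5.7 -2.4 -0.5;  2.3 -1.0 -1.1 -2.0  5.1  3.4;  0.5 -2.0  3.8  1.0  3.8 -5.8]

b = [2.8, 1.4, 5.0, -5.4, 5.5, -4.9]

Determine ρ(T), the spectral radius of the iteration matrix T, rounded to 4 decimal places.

Let D = diag(-5.7, 3.8, -6.2, -5.7, 5.1, -5.8); L, U the strict triangles.
Gauss-Seidel: T = -(D+L)⁻¹U, row 0 first, T[0,4] = -(3.5)/(-5.7) = +0.6140; later rows by forward substitution.
  T[0,:] = [+0.0000 -0.3333 -0.2105 +0.5088 +0.6140 +0.2632]
  T[1,:] = [+0.0000 -0.1140 +0.5069 -0.0102 +0.3680 +0.7479]
  T[2,:] = [+0.0000 +0.1160 +0.1667 +0.4222 -0.6237 +0.2887]
  T[3,:] = [+0.0000 +0.0114 +0.1717 -0.4670 -0.1221 -0.0830]
  T[4,:] = [+0.0000 +0.1574 +0.2976 -0.3235 -0.3872 -0.6090]
  T[5,:] = [+0.0000 +0.1917 +0.1408 +0.0316 -0.7573 -0.4593]
|eigenvalues of T|: 1.2770, 0.5218, 0.3486, 0.3486, 0.0363, 0.0000.
spectral radius ρ = 1.2770; 1.2770 > 1, so it fails to converge.

1.2770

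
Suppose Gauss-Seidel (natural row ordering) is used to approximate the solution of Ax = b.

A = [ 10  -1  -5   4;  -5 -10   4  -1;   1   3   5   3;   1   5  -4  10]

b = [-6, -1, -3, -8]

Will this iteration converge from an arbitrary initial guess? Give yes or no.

Write A = D+L+U with D = diag(10, -10, 5, 10).
T_GS = -(D+L)⁻¹U: row 0 first, T[0,1] = -(-1)/(10) = +0.1000; later rows by forward substitution.
  T[0,:] = [+0.0000 +0.1000 +0.5000 -0.4000]
  T[1,:] = [+0.0000 -0.0500 +0.1500 +0.1000]
  T[2,:] = [+0.0000 +0.0100 -0.1900 -0.5800]
  T[3,:] = [+0.0000 +0.0190 -0.2010 -0.2420]
|roots of det(T-λI)|: 0.5670, 0.1202, 0.0352, 0.0000.
spectral radius ρ = 0.5670; 0.5670 < 1, so it converges for any x₀.

yes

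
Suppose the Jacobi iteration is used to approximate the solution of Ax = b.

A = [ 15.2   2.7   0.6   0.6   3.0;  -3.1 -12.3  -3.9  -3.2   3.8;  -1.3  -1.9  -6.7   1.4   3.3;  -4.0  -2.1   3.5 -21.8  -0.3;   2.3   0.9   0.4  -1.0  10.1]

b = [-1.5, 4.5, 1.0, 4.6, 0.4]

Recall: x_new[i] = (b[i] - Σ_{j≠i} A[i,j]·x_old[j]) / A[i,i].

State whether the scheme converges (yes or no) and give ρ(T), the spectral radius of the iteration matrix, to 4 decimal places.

yes, ρ = 0.4279

Write A = D+L+U with D = diag(15.2, -12.3, -6.7, -21.8, 10.1).
Jacobi: T = -D⁻¹(L+U), T[4,1] = -(0.9)/(10.1) = -0.0891; T[4,4] = 0.
  T[0,:] = [+0.0000 -0.1776 -0.0395 -0.0395 -0.1974]
  T[1,:] = [-0.2520 +0.0000 -0.3171 -0.2602 +0.3089]
  T[2,:] = [-0.1940 -0.2836 +0.0000 +0.2090 +0.4925]
  T[3,:] = [-0.1835 -0.0963 +0.1606 +0.0000 -0.0138]
  T[4,:] = [-0.2277 -0.0891 -0.0396 +0.0990 +0.0000]
eigenvalue magnitudes: 0.4279, 0.3161, 0.2961, 0.2845, 0.2845.
spectral radius ρ = 0.4279; 0.4279 < 1, so it converges for any x₀.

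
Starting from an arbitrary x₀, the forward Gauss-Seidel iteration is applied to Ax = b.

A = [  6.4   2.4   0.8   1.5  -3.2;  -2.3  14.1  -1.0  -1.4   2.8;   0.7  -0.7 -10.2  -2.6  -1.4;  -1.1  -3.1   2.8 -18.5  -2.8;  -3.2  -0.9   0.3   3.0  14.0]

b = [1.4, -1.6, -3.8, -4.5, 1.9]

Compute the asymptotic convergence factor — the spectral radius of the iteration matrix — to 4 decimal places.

0.2076

Let D = diag(6.4, 14.1, -10.2, -18.5, 14); L, U the strict triangles.
Gauss-Seidel: T = -(D+L)⁻¹U, row 0 first, T[0,3] = -(1.5)/(6.4) = -0.2344; later rows by forward substitution.
  T[0,:] = [+0.0000, -0.3750, -0.1250, -0.2344, +0.5000]
  T[1,:] = [+0.0000, -0.0612, +0.0505, +0.0611, -0.1170]
  T[2,:] = [+0.0000, -0.0215, -0.0120, -0.2752, -0.0949]
  T[3,:] = [+0.0000, +0.0293, -0.0029, -0.0379, -0.1758]
  T[4,:] = [+0.0000, -0.0955, -0.0245, -0.0356, +0.1465]
|roots of det(T-λI)|: 0.2076, 0.1315, 0.1315, 0.0654, 0.0000.
ρ = 0.2076; 0.2076 < 1 ⇒ converges.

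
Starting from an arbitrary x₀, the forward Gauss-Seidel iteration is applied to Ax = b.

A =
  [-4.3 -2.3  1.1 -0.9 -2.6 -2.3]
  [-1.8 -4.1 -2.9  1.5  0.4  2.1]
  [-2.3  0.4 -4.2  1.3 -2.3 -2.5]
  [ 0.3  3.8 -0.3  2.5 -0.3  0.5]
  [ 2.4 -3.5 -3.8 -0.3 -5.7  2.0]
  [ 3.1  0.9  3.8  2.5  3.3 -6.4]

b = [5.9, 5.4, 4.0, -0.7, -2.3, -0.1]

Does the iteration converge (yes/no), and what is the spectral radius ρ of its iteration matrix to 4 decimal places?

Let D = diag(-4.3, -4.1, -4.2, 2.5, -5.7, -6.4); L, U the strict triangles.
Gauss-Seidel: T = -(D+L)⁻¹U, row 0 first, T[0,5] = -(-2.3)/(-4.3) = -0.5349; later rows by forward substitution.
  T[0,:] = [+0.0000 -0.5349 +0.2558 -0.2093 -0.6047 -0.5349]
  T[1,:] = [+0.0000 +0.2348 -0.8196 +0.4577 +0.3630 +0.7470]
  T[2,:] = [+0.0000 +0.3153 -0.2181 +0.4677 -0.1819 -0.2312]
  T[3,:] = [+0.0000 -0.2549 +1.1890 -0.6145 -0.3811 -1.2990]
  T[4,:] = [+0.0000 -0.5662 +0.6938 -0.6487 -0.3362 -0.1105]
  T[5,:] = [+0.0000 -0.4304 +0.7013 -0.3338 -0.6720 -0.8557]
|λ(T)| sorted: 1.4130, 0.5213, 0.5213, 0.1175, 0.0529, 0.0000.
ρ(T) = max|λ| = 1.4130; 1.4130 > 1, so it fails to converge.

no, ρ = 1.4130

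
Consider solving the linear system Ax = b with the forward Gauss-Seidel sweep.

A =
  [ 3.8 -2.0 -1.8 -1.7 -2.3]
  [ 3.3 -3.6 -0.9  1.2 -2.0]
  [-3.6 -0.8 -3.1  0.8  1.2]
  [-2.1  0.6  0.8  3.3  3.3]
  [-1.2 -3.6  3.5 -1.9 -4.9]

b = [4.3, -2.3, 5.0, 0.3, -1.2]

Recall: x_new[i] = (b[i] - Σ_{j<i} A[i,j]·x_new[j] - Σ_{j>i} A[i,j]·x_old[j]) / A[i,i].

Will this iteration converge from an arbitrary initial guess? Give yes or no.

no

Write A = D+L+U with D = diag(3.8, -3.6, -3.1, 3.3, -4.9).
GS T = -(D+L)⁻¹U: row 0 first, T[0,3] = -(-1.7)/(3.8) = +0.4474; later rows by forward substitution.
  T[0,:] = [+0.0000 +0.5263 +0.4737 +0.4474 +0.6053]
  T[1,:] = [+0.0000 +0.4825 +0.1842 +0.7434 -0.0007]
  T[2,:] = [+0.0000 -0.7357 -0.5976 -0.4533 -0.3156]
  T[3,:] = [+0.0000 +0.4256 +0.4128 +0.2594 -0.5382]
  T[4,:] = [+0.0000 -1.1739 -0.8383 -1.0801 -0.1644]
|eigenvalues of T|: 1.2092, 0.8712, 0.3790, 0.0208, 0.0000.
ρ = 1.2092; 1.2092 > 1, so it fails to converge.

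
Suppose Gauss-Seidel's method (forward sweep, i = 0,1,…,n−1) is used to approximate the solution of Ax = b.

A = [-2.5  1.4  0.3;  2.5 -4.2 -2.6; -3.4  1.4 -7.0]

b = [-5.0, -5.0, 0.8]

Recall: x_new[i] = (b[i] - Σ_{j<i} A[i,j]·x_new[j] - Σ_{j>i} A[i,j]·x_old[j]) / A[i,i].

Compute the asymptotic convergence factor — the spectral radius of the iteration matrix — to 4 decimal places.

0.5014

Diagonal D = diag(-2.5, -4.2, -7); L, U strict lower/upper.
T_GS = -(D+L)⁻¹U: row 0 first, T[0,2] = -(0.3)/(-2.5) = +0.1200; later rows by forward substitution.
  T[0,:] = [+0.0000  +0.5600  +0.1200]
  T[1,:] = [+0.0000  +0.3333  -0.5476]
  T[2,:] = [+0.0000  -0.2053  -0.1678]
|λ(T)| sorted: 0.5014, 0.3358, 0.0000.
spectral radius ρ = 0.5014; 0.5014 < 1: convergent.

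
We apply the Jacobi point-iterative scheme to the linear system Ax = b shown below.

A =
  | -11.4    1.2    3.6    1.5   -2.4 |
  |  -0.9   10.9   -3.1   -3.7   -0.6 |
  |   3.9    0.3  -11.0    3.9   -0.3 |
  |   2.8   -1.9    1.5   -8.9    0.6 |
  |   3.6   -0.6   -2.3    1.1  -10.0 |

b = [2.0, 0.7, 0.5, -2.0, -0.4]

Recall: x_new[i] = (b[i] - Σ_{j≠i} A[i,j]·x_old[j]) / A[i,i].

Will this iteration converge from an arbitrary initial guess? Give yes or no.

yes

Write A = D+L+U with D = diag(-11.4, 10.9, -11, -8.9, -10).
Jacobi: T = -D⁻¹(L+U), T[4,2] = -(-2.3)/(-10) = -0.2300; T[4,4] = 0.
  T[0,:] = [+0.0000, +0.1053, +0.3158, +0.1316, -0.2105]
  T[1,:] = [+0.0826, +0.0000, +0.2844, +0.3394, +0.0550]
  T[2,:] = [+0.3545, +0.0273, +0.0000, +0.3545, -0.0273]
  T[3,:] = [+0.3146, -0.2135, +0.1685, +0.0000, +0.0674]
  T[4,:] = [+0.3600, -0.0600, -0.2300, +0.1100, +0.0000]
|λ(T)| sorted: 0.5075, 0.3212, 0.3201, 0.3201, 0.0214.
ρ(T) = max|λ| = 0.5075; 0.5075 < 1: convergent.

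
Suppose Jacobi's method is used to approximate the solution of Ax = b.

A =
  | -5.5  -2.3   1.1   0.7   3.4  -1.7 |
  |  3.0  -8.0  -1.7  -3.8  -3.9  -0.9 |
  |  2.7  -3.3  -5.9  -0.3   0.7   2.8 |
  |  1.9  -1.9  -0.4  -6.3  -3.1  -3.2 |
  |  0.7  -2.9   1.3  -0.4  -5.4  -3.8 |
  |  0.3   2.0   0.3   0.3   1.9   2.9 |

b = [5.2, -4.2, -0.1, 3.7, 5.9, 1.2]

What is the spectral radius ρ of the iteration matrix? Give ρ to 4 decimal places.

1.2816

A = D + L + U where D = diag(-5.5, -8, -5.9, -6.3, -5.4, 2.9).
Jacobi: T = -D⁻¹(L+U), T[5,3] = -(0.3)/(2.9) = -0.1034; T[5,5] = 0.
  T[0,:] = [+0.0000 -0.4182 +0.2000 +0.1273 +0.6182 -0.3091]
  T[1,:] = [+0.3750 +0.0000 -0.2125 -0.4750 -0.4875 -0.1125]
  T[2,:] = [+0.4576 -0.5593 +0.0000 -0.0508 +0.1186 +0.4746]
  T[3,:] = [+0.3016 -0.3016 -0.0635 +0.0000 -0.4921 -0.5079]
  T[4,:] = [+0.1296 -0.5370 +0.2407 -0.0741 +0.0000 -0.7037]
  T[5,:] = [-0.1034 -0.6897 -0.1034 -0.1034 -0.6552 +0.0000]
|λ(T)| sorted: 1.2816, 0.9067, 0.4176, 0.4176, 0.3774, 0.3774.
ρ = 1.2816; 1.2816 > 1, so it fails to converge.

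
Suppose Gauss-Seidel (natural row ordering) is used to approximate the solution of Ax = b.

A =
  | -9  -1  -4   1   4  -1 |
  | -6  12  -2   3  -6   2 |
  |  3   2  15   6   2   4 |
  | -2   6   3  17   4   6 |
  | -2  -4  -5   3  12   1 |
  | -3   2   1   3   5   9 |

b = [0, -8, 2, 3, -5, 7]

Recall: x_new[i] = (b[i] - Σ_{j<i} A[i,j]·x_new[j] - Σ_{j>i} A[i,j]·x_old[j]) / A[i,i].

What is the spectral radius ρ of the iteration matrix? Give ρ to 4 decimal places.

0.5149

Write A = D+L+U with D = diag(-9, 12, 15, 17, 12, 9).
GS T = -(D+L)⁻¹U: row 0 first, T[0,5] = -(-1)/(-9) = -0.1111; later rows by forward substitution.
  T[0,:] = [+0.0000 -0.1111 -0.4444 +0.1111 +0.4444 -0.1111]
  T[1,:] = [+0.0000 -0.0556 -0.0556 -0.1944 +0.7222 -0.2222]
  T[2,:] = [+0.0000 +0.0296 +0.0963 -0.3963 -0.3185 -0.2148]
  T[3,:] = [+0.0000 +0.0013 -0.0497 +0.1516 -0.3817 -0.2497]
  T[4,:] = [+0.0000 -0.0250 -0.0401 -0.2493 +0.2775 -0.2030]
  T[5,:] = [+0.0000 -0.0145 -0.1077 +0.2123 -0.0039 +0.2322]
moduli |λ_i(T)| = 0.5149, 0.2591, 0.2591, 0.2030, 0.0069, 0.0000.
ρ(T) = max|λ| = 0.5149; 0.5149 < 1, so it converges for any x₀.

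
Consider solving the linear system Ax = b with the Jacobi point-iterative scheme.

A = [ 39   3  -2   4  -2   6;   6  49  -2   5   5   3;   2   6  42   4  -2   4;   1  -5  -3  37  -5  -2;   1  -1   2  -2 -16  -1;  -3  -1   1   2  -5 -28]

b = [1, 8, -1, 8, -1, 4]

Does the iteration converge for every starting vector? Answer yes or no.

yes

Diagonal D = diag(39, 49, 42, 37, -16, -28); L, U strict lower/upper.
Jacobi T = -D⁻¹(L+U): T[4,1] = -(-1)/(-16) = -0.0625; T[4,4] = 0.
  T[0,:] = [+0.0000  -0.0769  +0.0513  -0.1026  +0.0513  -0.1538]
  T[1,:] = [-0.1224  +0.0000  +0.0408  -0.1020  -0.1020  -0.0612]
  T[2,:] = [-0.0476  -0.1429  +0.0000  -0.0952  +0.0476  -0.0952]
  T[3,:] = [-0.0270  +0.1351  +0.0811  +0.0000  +0.1351  +0.0541]
  T[4,:] = [+0.0625  -0.0625  +0.1250  -0.1250  +0.0000  -0.0625]
  T[5,:] = [-0.1071  -0.0357  +0.0357  +0.0714  -0.1786  +0.0000]
eigenvalue magnitudes: 0.2485, 0.1669, 0.1669, 0.1530, 0.1530, 0.0744.
spectral radius ρ = 0.2485; 0.2485 < 1: convergent.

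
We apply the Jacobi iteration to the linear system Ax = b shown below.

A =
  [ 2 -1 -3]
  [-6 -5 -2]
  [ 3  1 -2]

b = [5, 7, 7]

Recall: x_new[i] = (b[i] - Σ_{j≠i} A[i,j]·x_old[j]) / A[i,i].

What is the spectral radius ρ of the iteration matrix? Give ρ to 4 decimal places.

Diagonal D = diag(2, -5, -2); L, U strict lower/upper.
T_J = -D⁻¹(L+U): T[1,0] = -(-6)/(-5) = -1.2000; T[1,1] = 0.
  T[0,:] = [+0.0000  +0.5000  +1.5000]
  T[1,:] = [-1.2000  +0.0000  -0.4000]
  T[2,:] = [+1.5000  +0.5000  +0.0000]
|λ(T)| sorted: 1.5000, 0.8944, 0.8944.
ρ = 1.5000; 1.5000 > 1: divergent.

1.5000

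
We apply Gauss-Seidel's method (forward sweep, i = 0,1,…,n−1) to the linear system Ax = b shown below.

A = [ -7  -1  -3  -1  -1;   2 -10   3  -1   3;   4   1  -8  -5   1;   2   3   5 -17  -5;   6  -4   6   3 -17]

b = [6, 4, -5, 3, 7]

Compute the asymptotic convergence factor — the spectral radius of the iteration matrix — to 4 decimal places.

0.6021

A = D + L + U where D = diag(-7, -10, -8, -17, -17).
T_GS = -(D+L)⁻¹U: row 0 first, T[0,1] = -(-1)/(-7) = -0.1429; later rows by forward substitution.
  T[0,:] = [+0.0000  -0.1429  -0.4286  -0.1429  -0.1429]
  T[1,:] = [+0.0000  -0.0286  +0.2143  -0.1286  +0.2714]
  T[2,:] = [+0.0000  -0.0750  -0.1875  -0.7125  +0.0875]
  T[3,:] = [+0.0000  -0.0439  -0.0678  -0.2491  -0.2373]
  T[4,:] = [+0.0000  -0.0779  -0.2798  -0.3156  -0.1253]
moduli |λ_i(T)| = 0.6021, 0.2521, 0.2521, 0.0727, 0.0000.
spectral radius ρ = 0.6021; 0.6021 < 1: convergent.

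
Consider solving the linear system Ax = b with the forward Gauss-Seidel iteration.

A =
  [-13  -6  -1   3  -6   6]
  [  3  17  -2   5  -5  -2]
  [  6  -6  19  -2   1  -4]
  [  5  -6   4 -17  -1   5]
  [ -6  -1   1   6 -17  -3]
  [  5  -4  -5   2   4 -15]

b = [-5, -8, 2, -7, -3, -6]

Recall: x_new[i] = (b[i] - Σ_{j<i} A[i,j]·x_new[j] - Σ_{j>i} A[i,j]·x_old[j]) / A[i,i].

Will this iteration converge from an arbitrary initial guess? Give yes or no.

A = D + L + U where D = diag(-13, 17, 19, -17, -17, -15).
Gauss-Seidel: T = -(D+L)⁻¹U, row 0 first, T[0,5] = -(6)/(-13) = +0.4615; later rows by forward substitution.
  T[0,:] = [+0.0000 -0.4615 -0.0769 +0.2308 -0.4615 +0.4615]
  T[1,:] = [+0.0000 +0.0814 +0.1312 -0.3348 +0.3756 +0.0362]
  T[2,:] = [+0.0000 +0.1715 +0.0657 -0.0734 +0.2117 +0.0762]
  T[3,:] = [+0.0000 -0.1241 -0.0535 +0.1688 -0.2773 +0.4350]
  T[4,:] = [+0.0000 +0.1244 +0.0044 -0.0065 +0.0554 -0.1835]
  T[5,:] = [+0.0000 -0.2161 -0.0885 +0.2114 -0.3468 +0.1279]
eigenvalue magnitudes: 0.7459, 0.1304, 0.1304, 0.0530, 0.0295, 0.0000.
ρ = 0.7459; 0.7459 < 1: convergent.

yes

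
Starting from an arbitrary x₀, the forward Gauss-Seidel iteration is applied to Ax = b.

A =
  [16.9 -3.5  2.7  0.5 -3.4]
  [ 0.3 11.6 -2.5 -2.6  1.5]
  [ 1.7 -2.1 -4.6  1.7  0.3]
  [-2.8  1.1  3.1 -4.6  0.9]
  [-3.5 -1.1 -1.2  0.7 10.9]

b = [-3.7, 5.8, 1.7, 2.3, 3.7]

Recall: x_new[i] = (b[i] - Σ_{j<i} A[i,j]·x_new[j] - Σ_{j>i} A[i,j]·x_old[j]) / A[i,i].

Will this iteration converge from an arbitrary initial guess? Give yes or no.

yes

Write A = D+L+U with D = diag(16.9, 11.6, -4.6, -4.6, 10.9).
GS T = -(D+L)⁻¹U: row 0 first, T[0,3] = -(0.5)/(16.9) = -0.0296; later rows by forward substitution.
  T[0,:] = [+0.0000  +0.2071  -0.1598  -0.0296  +0.2012]
  T[1,:] = [+0.0000  -0.0054  +0.2196  +0.2249  -0.1345]
  T[2,:] = [+0.0000  +0.0790  -0.1593  +0.2560  +0.2010]
  T[3,:] = [+0.0000  -0.0741  +0.0424  +0.2443  +0.1765]
  T[4,:] = [+0.0000  +0.0794  -0.0494  +0.0257  +0.0618]
eigenvalue magnitudes: 0.2601, 0.2070, 0.1387, 0.1387, 0.0000.
ρ(T) = max|λ| = 0.2601; 0.2601 < 1, so it converges for any x₀.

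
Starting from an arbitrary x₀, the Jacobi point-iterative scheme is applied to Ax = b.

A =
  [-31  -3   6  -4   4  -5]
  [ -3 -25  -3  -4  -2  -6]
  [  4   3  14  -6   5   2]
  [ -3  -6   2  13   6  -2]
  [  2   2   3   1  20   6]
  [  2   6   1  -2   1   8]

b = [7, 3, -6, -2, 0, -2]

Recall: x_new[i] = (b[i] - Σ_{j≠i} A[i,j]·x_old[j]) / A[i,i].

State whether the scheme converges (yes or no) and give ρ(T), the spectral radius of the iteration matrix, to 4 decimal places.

yes, ρ = 0.6404

Let D = diag(-31, -25, 14, 13, 20, 8); L, U the strict triangles.
T_J = -D⁻¹(L+U): T[5,1] = -(6)/(8) = -0.7500; T[5,5] = 0.
  T[0,:] = [+0.0000  -0.0968  +0.1935  -0.1290  +0.1290  -0.1613]
  T[1,:] = [-0.1200  +0.0000  -0.1200  -0.1600  -0.0800  -0.2400]
  T[2,:] = [-0.2857  -0.2143  +0.0000  +0.4286  -0.3571  -0.1429]
  T[3,:] = [+0.2308  +0.4615  -0.1538  +0.0000  -0.4615  +0.1538]
  T[4,:] = [-0.1000  -0.1000  -0.1500  -0.0500  +0.0000  -0.3000]
  T[5,:] = [-0.2500  -0.7500  -0.1250  +0.2500  -0.1250  +0.0000]
|roots of det(T-λI)|: 0.6404, 0.4921, 0.3767, 0.3767, 0.1966, 0.1966.
ρ = 0.6404; 0.6404 < 1 ⇒ converges.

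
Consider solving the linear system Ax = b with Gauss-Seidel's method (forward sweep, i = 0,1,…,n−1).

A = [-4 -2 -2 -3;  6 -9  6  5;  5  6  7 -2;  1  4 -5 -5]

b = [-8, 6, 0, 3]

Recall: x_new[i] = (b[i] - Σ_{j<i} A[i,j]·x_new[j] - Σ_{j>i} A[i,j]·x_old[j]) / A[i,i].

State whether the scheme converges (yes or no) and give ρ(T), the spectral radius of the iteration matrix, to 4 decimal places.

A = D + L + U where D = diag(-4, -9, 7, -5).
T_GS = -(D+L)⁻¹U: row 0 first, T[0,3] = -(-3)/(-4) = -0.7500; later rows by forward substitution.
  T[0,:] = [+0.0000 -0.5000 -0.5000 -0.7500]
  T[1,:] = [+0.0000 -0.3333 +0.3333 +0.0556]
  T[2,:] = [+0.0000 +0.6429 +0.0714 +0.7738]
  T[3,:] = [+0.0000 -1.0095 +0.0952 -0.8794]
eigenvalue magnitudes: 1.1766, 0.1272, 0.1272, 0.0000.
ρ(T) = max|λ| = 1.1766; 1.1766 > 1 ⇒ diverges.

no, ρ = 1.1766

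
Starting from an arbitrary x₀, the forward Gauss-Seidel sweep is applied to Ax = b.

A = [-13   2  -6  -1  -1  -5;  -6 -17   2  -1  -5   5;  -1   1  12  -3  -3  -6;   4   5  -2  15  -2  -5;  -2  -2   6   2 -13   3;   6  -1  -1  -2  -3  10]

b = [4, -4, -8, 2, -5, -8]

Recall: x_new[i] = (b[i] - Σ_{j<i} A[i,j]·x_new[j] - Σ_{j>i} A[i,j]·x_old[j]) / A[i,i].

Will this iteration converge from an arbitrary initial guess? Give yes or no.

yes

Split A = D + L + U, D = diag(-13, -17, 12, 15, -13, 10).
GS T = -(D+L)⁻¹U: row 0 first, T[0,3] = -(-1)/(-13) = -0.0769; later rows by forward substitution.
  T[0,:] = [+0.0000  +0.1538  -0.4615  -0.0769  -0.0769  -0.3846]
  T[1,:] = [+0.0000  -0.0543  +0.2805  -0.0317  -0.2670  +0.4299]
  T[2,:] = [+0.0000  +0.0173  -0.0618  +0.2462  +0.2658  +0.4321]
  T[3,:] = [+0.0000  -0.0206  +0.0213  +0.0639  +0.2783  +0.3502]
  T[4,:] = [+0.0000  -0.0105  +0.0026  +0.1402  +0.2184  +0.4771]
  T[5,:] = [+0.0000  -0.1033  +0.3038  +0.1224  +0.1672  +0.5302]
eigenvalue magnitudes: 0.9422, 0.1761, 0.1761, 0.1072, 0.0267, 0.0000.
ρ(T) = max|λ| = 0.9422; 0.9422 < 1 ⇒ converges.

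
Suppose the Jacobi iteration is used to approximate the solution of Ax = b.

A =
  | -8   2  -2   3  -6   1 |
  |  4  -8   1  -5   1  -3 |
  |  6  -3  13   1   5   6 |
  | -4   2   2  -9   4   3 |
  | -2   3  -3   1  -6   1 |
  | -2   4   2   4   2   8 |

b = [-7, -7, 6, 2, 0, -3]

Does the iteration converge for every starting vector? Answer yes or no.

no

Let D = diag(-8, -8, 13, -9, -6, 8); L, U the strict triangles.
Jacobi T = -D⁻¹(L+U): T[4,2] = -(-3)/(-6) = -0.5000; T[4,4] = 0.
  T[0,:] = [+0.0000  +0.2500  -0.2500  +0.3750  -0.7500  +0.1250]
  T[1,:] = [+0.5000  +0.0000  +0.1250  -0.6250  +0.1250  -0.3750]
  T[2,:] = [-0.4615  +0.2308  +0.0000  -0.0769  -0.3846  -0.4615]
  T[3,:] = [-0.4444  +0.2222  +0.2222  +0.0000  +0.4444  +0.3333]
  T[4,:] = [-0.3333  +0.5000  -0.5000  +0.1667  +0.0000  +0.1667]
  T[5,:] = [+0.2500  -0.5000  -0.2500  -0.5000  -0.2500  +0.0000]
moduli |λ_i(T)| = 1.1275, 0.6225, 0.6090, 0.6090, 0.5724, 0.5724.
ρ = 1.1275; 1.1275 > 1: divergent.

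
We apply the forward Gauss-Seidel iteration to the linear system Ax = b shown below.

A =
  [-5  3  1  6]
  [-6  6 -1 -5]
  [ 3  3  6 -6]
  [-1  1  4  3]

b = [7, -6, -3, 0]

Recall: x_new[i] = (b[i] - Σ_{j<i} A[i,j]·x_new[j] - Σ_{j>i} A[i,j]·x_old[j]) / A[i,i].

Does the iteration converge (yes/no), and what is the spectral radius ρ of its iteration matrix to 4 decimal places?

Let D = diag(-5, 6, 6, 3); L, U the strict triangles.
T_GS = -(D+L)⁻¹U: row 0 first, T[0,2] = -(1)/(-5) = +0.2000; later rows by forward substitution.
  T[0,:] = [+0.0000, +0.6000, +0.2000, +1.2000]
  T[1,:] = [+0.0000, +0.6000, +0.3667, +2.0333]
  T[2,:] = [+0.0000, -0.6000, -0.2833, -0.6167]
  T[3,:] = [+0.0000, +0.8000, +0.3222, +0.5444]
|λ(T)| sorted: 1.6186, 0.7293, 0.0282, 0.0000.
spectral radius ρ = 1.6186; 1.6186 > 1 ⇒ diverges.

no, ρ = 1.6186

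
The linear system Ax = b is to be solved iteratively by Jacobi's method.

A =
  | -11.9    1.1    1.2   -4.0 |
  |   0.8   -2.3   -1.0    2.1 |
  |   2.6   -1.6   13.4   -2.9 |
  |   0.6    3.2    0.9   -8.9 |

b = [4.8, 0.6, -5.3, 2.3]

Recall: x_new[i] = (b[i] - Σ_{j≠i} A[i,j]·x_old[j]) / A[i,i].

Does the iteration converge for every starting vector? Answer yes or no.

yes

A = D + L + U where D = diag(-11.9, -2.3, 13.4, -8.9).
Jacobi T = -D⁻¹(L+U): T[1,0] = -(0.8)/(-2.3) = +0.3478; T[1,1] = 0.
  T[0,:] = [+0.0000  +0.0924  +0.1008  -0.3361]
  T[1,:] = [+0.3478  +0.0000  -0.4348  +0.9130]
  T[2,:] = [-0.1940  +0.1194  +0.0000  +0.2164]
  T[3,:] = [+0.0674  +0.3596  +0.1011  +0.0000]
|roots of det(T-λI)|: 0.5815, 0.3817, 0.2904, 0.0905.
spectral radius ρ = 0.5815; 0.5815 < 1, so it converges for any x₀.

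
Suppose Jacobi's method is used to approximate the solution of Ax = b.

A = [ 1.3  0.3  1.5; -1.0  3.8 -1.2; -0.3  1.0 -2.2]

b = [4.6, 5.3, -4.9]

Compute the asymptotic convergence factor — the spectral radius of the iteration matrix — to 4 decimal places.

Diagonal D = diag(1.3, 3.8, -2.2); L, U strict lower/upper.
Jacobi: T = -D⁻¹(L+U), T[2,1] = -(1)/(-2.2) = +0.4545; T[2,2] = 0.
  T[0,:] = [+0.0000, -0.2308, -1.1538]
  T[1,:] = [+0.2632, +0.0000, +0.3158]
  T[2,:] = [-0.1364, +0.4545, +0.0000]
|λ(T)| sorted: 0.6591, 0.4408, 0.4408.
spectral radius ρ = 0.6591; 0.6591 < 1: convergent.

0.6591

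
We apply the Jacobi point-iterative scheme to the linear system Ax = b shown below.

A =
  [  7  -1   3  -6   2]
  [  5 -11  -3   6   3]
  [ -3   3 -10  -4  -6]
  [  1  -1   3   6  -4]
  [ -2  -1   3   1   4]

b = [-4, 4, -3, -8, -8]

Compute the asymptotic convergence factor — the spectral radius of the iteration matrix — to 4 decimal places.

1.1363

Split A = D + L + U, D = diag(7, -11, -10, 6, 4).
T_J = -D⁻¹(L+U): T[4,2] = -(3)/(4) = -0.7500; T[4,4] = 0.
  T[0,:] = [+0.0000  +0.1429  -0.4286  +0.8571  -0.2857]
  T[1,:] = [+0.4545  +0.0000  -0.2727  +0.5455  +0.2727]
  T[2,:] = [-0.3000  +0.3000  +0.0000  -0.4000  -0.6000]
  T[3,:] = [-0.1667  +0.1667  -0.5000  +0.0000  +0.6667]
  T[4,:] = [+0.5000  +0.2500  -0.7500  -0.2500  +0.0000]
|λ(T)| sorted: 1.1363, 0.8245, 0.7901, 0.7901, 0.1318.
ρ(T) = max|λ| = 1.1363; 1.1363 > 1, so it fails to converge.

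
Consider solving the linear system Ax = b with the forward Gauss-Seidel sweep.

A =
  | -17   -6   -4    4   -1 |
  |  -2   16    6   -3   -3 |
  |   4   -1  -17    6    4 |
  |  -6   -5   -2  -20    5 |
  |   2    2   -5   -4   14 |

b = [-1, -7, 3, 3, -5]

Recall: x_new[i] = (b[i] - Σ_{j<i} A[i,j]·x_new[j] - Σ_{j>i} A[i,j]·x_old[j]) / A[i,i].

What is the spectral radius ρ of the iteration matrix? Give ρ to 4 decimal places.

0.5173

Let D = diag(-17, 16, -17, -20, 14); L, U the strict triangles.
Gauss-Seidel: T = -(D+L)⁻¹U, row 0 first, T[0,3] = -(4)/(-17) = +0.2353; later rows by forward substitution.
  T[0,:] = [+0.0000  -0.3529  -0.2353  +0.2353  -0.0588]
  T[1,:] = [+0.0000  -0.0441  -0.4044  +0.2169  +0.1801]
  T[2,:] = [+0.0000  -0.0804  -0.0316  +0.3955  +0.2109]
  T[3,:] = [+0.0000  +0.1250  +0.1748  -0.1644  +0.2015]
  T[4,:] = [+0.0000  +0.0637  +0.1301  +0.0297  +0.1156]
eigenvalue magnitudes: 0.5173, 0.3083, 0.1529, 0.0684, 0.0000.
ρ(T) = max|λ| = 0.5173; 0.5173 < 1: convergent.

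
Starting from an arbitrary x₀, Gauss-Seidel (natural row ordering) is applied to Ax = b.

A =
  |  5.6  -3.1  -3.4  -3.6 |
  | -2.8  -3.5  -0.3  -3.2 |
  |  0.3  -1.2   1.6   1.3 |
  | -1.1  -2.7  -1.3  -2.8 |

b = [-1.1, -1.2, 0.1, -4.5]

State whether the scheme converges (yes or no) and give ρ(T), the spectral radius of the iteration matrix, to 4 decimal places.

no, ρ = 1.3029

Diagonal D = diag(5.6, -3.5, 1.6, -2.8); L, U strict lower/upper.
T_GS = -(D+L)⁻¹U: row 0 first, T[0,1] = -(-3.1)/(5.6) = +0.5536; later rows by forward substitution.
  T[0,:] = [+0.0000 +0.5536 +0.6071 +0.6429]
  T[1,:] = [+0.0000 -0.4429 -0.5714 -1.4286]
  T[2,:] = [+0.0000 -0.4359 -0.5424 -2.0045]
  T[3,:] = [+0.0000 +0.4120 +0.5643 +2.0556]
eigenvalue magnitudes: 1.3029, 0.2748, 0.0423, 0.0000.
spectral radius ρ = 1.3029; 1.3029 > 1, so it fails to converge.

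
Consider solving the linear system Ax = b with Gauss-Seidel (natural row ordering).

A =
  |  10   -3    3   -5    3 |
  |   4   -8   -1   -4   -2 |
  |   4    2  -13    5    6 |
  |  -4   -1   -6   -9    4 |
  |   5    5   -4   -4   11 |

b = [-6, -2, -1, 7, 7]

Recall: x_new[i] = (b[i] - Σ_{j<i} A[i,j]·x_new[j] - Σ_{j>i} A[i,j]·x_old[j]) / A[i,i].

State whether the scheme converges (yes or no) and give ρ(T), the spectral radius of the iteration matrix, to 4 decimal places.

A = D + L + U where D = diag(10, -8, -13, -9, 11).
GS T = -(D+L)⁻¹U: row 0 first, T[0,4] = -(3)/(10) = -0.3000; later rows by forward substitution.
  T[0,:] = [+0.0000 +0.3000 -0.3000 +0.5000 -0.3000]
  T[1,:] = [+0.0000 +0.1500 -0.2750 -0.2500 -0.4000]
  T[2,:] = [+0.0000 +0.1154 -0.1346 +0.5000 +0.3077]
  T[3,:] = [+0.0000 -0.2269 +0.2536 -0.5278 +0.4171]
  T[4,:] = [+0.0000 -0.2451 +0.3046 -0.1237 +0.5817]
eigenvalue magnitudes: 0.8783, 0.6807, 0.0698, 0.0698, 0.0000.
ρ(T) = max|λ| = 0.8783; 0.8783 < 1 ⇒ converges.

yes, ρ = 0.8783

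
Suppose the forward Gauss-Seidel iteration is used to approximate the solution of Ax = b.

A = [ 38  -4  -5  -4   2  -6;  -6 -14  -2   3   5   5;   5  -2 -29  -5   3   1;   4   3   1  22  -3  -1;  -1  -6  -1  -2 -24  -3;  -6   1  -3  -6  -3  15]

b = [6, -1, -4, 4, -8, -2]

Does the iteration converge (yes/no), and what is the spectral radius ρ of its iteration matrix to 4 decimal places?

Write A = D+L+U with D = diag(38, -14, -29, 22, -24, 15).
GS T = -(D+L)⁻¹U: row 0 first, T[0,3] = -(-4)/(38) = +0.1053; later rows by forward substitution.
  T[0,:] = [+0.0000, +0.1053, +0.1316, +0.1053, -0.0526, +0.1579]
  T[1,:] = [+0.0000, -0.0451, -0.1992, +0.1692, +0.3797, +0.2895]
  T[2,:] = [+0.0000, +0.0213, +0.0364, -0.1659, +0.0682, +0.0417]
  T[3,:] = [+0.0000, -0.0140, +0.0016, -0.0347, +0.0911, -0.0246]
  T[4,:] = [+0.0000, +0.0072, +0.0427, -0.0369, -0.1032, -0.2036]
  T[5,:] = [+0.0000, +0.0452, +0.0824, -0.0236, -0.0169, +0.0016]
|λ(T)| sorted: 0.2522, 0.0928, 0.0928, 0.0903, 0.0903, 0.0000.
spectral radius ρ = 0.2522; 0.2522 < 1, so it converges for any x₀.

yes, ρ = 0.2522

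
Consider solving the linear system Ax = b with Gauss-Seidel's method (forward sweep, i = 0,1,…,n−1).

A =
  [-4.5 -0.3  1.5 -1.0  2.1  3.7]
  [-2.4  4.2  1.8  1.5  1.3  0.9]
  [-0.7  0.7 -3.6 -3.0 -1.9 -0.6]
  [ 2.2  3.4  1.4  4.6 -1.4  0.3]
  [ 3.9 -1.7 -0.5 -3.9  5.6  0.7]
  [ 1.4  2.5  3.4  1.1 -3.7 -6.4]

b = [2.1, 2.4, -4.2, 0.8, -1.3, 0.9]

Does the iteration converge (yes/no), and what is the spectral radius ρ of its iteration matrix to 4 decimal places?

Split A = D + L + U, D = diag(-4.5, 4.2, -3.6, 4.6, 5.6, -6.4).
GS T = -(D+L)⁻¹U: row 0 first, T[0,5] = -(3.7)/(-4.5) = +0.8222; later rows by forward substitution.
  T[0,:] = [+0.0000, -0.0667, +0.3333, -0.2222, +0.4667, +0.8222]
  T[1,:] = [+0.0000, -0.0381, -0.2381, -0.4841, -0.0429, +0.2556]
  T[2,:] = [+0.0000, +0.0056, -0.1111, -0.8843, -0.6269, -0.2769]
  T[3,:] = [+0.0000, +0.0584, +0.0504, +0.7332, +0.3036, -0.5631]
  T[4,:] = [+0.0000, +0.0760, -0.2793, +0.4395, -0.1825, -1.0369]
  T[5,:] = [+0.0000, -0.0604, +0.0910, -0.8355, -0.0900, +0.6353]
|eigenvalues of T|: 1.5586, 0.4015, 0.4015, 0.0873, 0.0090, 0.0000.
spectral radius ρ = 1.5586; 1.5586 > 1: divergent.

no, ρ = 1.5586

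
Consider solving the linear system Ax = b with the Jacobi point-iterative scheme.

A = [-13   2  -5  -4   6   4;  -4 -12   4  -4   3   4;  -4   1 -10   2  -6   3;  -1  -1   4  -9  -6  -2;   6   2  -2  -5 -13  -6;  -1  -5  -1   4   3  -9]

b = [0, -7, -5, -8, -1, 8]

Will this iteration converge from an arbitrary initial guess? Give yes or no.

Write A = D+L+U with D = diag(-13, -12, -10, -9, -13, -9).
T_J = -D⁻¹(L+U): T[4,5] = -(-6)/(-13) = -0.4615; T[4,4] = 0.
  T[0,:] = [+0.0000, +0.1538, -0.3846, -0.3077, +0.4615, +0.3077]
  T[1,:] = [-0.3333, +0.0000, +0.3333, -0.3333, +0.2500, +0.3333]
  T[2,:] = [-0.4000, +0.1000, +0.0000, +0.2000, -0.6000, +0.3000]
  T[3,:] = [-0.1111, -0.1111, +0.4444, +0.0000, -0.6667, -0.2222]
  T[4,:] = [+0.4615, +0.1538, -0.1538, -0.3846, +0.0000, -0.4615]
  T[5,:] = [-0.1111, -0.5556, -0.1111, +0.4444, +0.3333, +0.0000]
moduli |λ_i(T)| = 1.1231, 0.7071, 0.7071, 0.3167, 0.3167, 0.0721.
spectral radius ρ = 1.1231; 1.1231 > 1: divergent.

no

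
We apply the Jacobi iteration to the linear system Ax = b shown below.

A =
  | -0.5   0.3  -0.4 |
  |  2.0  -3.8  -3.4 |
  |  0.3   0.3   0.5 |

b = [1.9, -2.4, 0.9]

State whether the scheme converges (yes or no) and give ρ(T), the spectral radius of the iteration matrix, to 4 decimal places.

no, ρ = 1.3286

Diagonal D = diag(-0.5, -3.8, 0.5); L, U strict lower/upper.
T_J = -D⁻¹(L+U): T[1,0] = -(2)/(-3.8) = +0.5263; T[1,1] = 0.
  T[0,:] = [+0.0000  +0.6000  -0.8000]
  T[1,:] = [+0.5263  +0.0000  -0.8947]
  T[2,:] = [-0.6000  -0.6000  +0.0000]
|roots of det(T-λI)|: 1.3286, 0.7577, 0.5709.
spectral radius ρ = 1.3286; 1.3286 > 1, so it fails to converge.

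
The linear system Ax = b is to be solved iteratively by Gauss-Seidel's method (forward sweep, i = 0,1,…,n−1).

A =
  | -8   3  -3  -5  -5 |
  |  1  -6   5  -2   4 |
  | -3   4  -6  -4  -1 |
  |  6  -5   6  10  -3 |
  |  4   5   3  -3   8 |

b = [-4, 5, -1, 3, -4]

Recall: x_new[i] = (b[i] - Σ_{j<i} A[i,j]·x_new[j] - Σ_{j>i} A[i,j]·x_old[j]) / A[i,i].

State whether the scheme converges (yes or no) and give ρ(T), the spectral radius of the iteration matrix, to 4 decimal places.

no, ρ = 1.1547

Split A = D + L + U, D = diag(-8, -6, -6, 10, 8).
T_GS = -(D+L)⁻¹U: row 0 first, T[0,3] = -(-5)/(-8) = -0.6250; later rows by forward substitution.
  T[0,:] = [+0.0000 +0.3750 -0.3750 -0.6250 -0.6250]
  T[1,:] = [+0.0000 +0.0625 +0.7708 -0.4375 +0.5625]
  T[2,:] = [+0.0000 -0.1458 +0.7014 -0.6458 +0.5208]
  T[3,:] = [+0.0000 -0.1063 +0.1896 +0.5438 +0.6438]
  T[4,:] = [+0.0000 -0.2117 -0.4862 +1.0320 +0.0070]
|λ(T)| sorted: 1.1547, 0.4645, 0.4645, 0.1254, 0.0000.
spectral radius ρ = 1.1547; 1.1547 > 1 ⇒ diverges.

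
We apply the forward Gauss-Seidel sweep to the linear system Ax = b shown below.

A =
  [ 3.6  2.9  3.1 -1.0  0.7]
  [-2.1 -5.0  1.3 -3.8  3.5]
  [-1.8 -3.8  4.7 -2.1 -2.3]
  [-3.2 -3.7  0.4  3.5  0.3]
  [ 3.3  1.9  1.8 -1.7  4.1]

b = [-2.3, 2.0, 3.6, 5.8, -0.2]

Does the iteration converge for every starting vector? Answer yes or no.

Diagonal D = diag(3.6, -5, 4.7, 3.5, 4.1); L, U strict lower/upper.
Gauss-Seidel: T = -(D+L)⁻¹U, row 0 first, T[0,2] = -(3.1)/(3.6) = -0.8611; later rows by forward substitution.
  T[0,:] = [+0.0000, -0.8056, -0.8611, +0.2778, -0.1944]
  T[1,:] = [+0.0000, +0.3383, +0.6217, -0.8767, +0.7817]
  T[2,:] = [+0.0000, -0.0350, +0.1728, -0.1556, +1.0469]
  T[3,:] = [+0.0000, -0.3748, -0.1499, -0.6550, +0.4432]
  T[4,:] = [+0.0000, +0.3515, +0.2670, -0.0206, -0.4816]
|λ(T)| sorted: 1.1748, 0.9867, 0.4497, 0.0124, 0.0000.
spectral radius ρ = 1.1748; 1.1748 > 1: divergent.

no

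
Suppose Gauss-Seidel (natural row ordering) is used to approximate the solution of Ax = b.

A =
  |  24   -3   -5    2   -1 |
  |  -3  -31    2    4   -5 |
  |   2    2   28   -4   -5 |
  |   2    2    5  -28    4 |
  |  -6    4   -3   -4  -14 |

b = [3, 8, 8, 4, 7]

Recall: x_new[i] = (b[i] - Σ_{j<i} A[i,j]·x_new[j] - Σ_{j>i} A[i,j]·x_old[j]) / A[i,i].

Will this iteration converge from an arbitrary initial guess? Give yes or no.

Split A = D + L + U, D = diag(24, -31, 28, -28, -14).
GS T = -(D+L)⁻¹U: row 0 first, T[0,3] = -(2)/(24) = -0.0833; later rows by forward substitution.
  T[0,:] = [+0.0000 +0.1250 +0.2083 -0.0833 +0.0417]
  T[1,:] = [+0.0000 -0.0121 +0.0444 +0.1371 -0.1653]
  T[2,:] = [+0.0000 -0.0081 -0.0180 +0.1390 +0.1874]
  T[3,:] = [+0.0000 +0.0066 +0.0148 +0.0287 +0.1675]
  T[4,:] = [+0.0000 -0.0572 -0.0770 +0.0369 -0.1531]
eigenvalue magnitudes: 0.2222, 0.1142, 0.1142, 0.0244, 0.0000.
ρ(T) = max|λ| = 0.2222; 0.2222 < 1, so it converges for any x₀.

yes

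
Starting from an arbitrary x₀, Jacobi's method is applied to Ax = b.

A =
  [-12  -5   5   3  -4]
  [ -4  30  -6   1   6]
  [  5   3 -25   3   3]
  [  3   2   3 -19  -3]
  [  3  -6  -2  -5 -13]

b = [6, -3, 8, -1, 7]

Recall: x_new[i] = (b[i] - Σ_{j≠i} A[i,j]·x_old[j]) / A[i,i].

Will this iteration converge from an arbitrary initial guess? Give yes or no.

yes

Let D = diag(-12, 30, -25, -19, -13); L, U the strict triangles.
Jacobi: T = -D⁻¹(L+U), T[1,2] = -(-6)/(30) = +0.2000; T[1,1] = 0.
  T[0,:] = [+0.0000 -0.4167 +0.4167 +0.2500 -0.3333]
  T[1,:] = [+0.1333 +0.0000 +0.2000 -0.0333 -0.2000]
  T[2,:] = [+0.2000 +0.1200 +0.0000 +0.1200 +0.1200]
  T[3,:] = [+0.1579 +0.1053 +0.1579 +0.0000 -0.1579]
  T[4,:] = [+0.2308 -0.4615 -0.1538 -0.3846 +0.0000]
|eigenvalues of T|: 0.5217, 0.4423, 0.4423, 0.0769, 0.0769.
spectral radius ρ = 0.5217; 0.5217 < 1 ⇒ converges.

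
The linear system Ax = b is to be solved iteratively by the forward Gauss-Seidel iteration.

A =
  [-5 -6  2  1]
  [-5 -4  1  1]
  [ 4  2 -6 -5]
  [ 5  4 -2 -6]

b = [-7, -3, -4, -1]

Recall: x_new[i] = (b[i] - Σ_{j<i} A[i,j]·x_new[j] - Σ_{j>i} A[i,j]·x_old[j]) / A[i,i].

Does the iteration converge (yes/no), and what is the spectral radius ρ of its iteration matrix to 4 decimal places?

A = D + L + U where D = diag(-5, -4, -6, -6).
T_GS = -(D+L)⁻¹U: row 0 first, T[0,2] = -(2)/(-5) = +0.4000; later rows by forward substitution.
  T[0,:] = [+0.0000, -1.2000, +0.4000, +0.2000]
  T[1,:] = [+0.0000, +1.5000, -0.2500, +0.0000]
  T[2,:] = [+0.0000, -0.3000, +0.1833, -0.7000]
  T[3,:] = [+0.0000, +0.1000, +0.1056, +0.4000]
|roots of det(T-λI)|: 1.5624, 0.3652, 0.3652, 0.0000.
spectral radius ρ = 1.5624; 1.5624 > 1: divergent.

no, ρ = 1.5624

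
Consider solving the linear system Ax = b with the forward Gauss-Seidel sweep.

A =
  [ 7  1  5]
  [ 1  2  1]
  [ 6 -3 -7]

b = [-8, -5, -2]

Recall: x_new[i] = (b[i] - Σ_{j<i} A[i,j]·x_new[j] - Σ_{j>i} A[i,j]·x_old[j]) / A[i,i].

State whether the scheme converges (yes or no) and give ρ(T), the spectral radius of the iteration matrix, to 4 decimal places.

yes, ρ = 0.5844

Write A = D+L+U with D = diag(7, 2, -7).
T_GS = -(D+L)⁻¹U: row 0 first, T[0,2] = -(5)/(7) = -0.7143; later rows by forward substitution.
  T[0,:] = [+0.0000, -0.1429, -0.7143]
  T[1,:] = [+0.0000, +0.0714, -0.1429]
  T[2,:] = [+0.0000, -0.1531, -0.5510]
|λ(T)| sorted: 0.5844, 0.1048, 0.0000.
ρ(T) = max|λ| = 0.5844; 0.5844 < 1: convergent.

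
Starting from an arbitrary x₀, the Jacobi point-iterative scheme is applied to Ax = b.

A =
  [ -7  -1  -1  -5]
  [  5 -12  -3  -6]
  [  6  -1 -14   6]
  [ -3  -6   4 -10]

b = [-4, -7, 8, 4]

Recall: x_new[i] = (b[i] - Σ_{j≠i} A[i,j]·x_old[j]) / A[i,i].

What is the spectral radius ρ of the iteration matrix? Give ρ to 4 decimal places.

Diagonal D = diag(-7, -12, -14, -10); L, U strict lower/upper.
T_J = -D⁻¹(L+U): T[0,1] = -(-1)/(-7) = -0.1429; T[0,0] = 0.
  T[0,:] = [+0.0000 -0.1429 -0.1429 -0.7143]
  T[1,:] = [+0.4167 +0.0000 -0.2500 -0.5000]
  T[2,:] = [+0.4286 -0.0714 +0.0000 +0.4286]
  T[3,:] = [-0.3000 -0.6000 +0.4000 +0.0000]
|roots of det(T-λI)|: 0.8777, 0.6041, 0.1493, 0.1493.
spectral radius ρ = 0.8777; 0.8777 < 1: convergent.

0.8777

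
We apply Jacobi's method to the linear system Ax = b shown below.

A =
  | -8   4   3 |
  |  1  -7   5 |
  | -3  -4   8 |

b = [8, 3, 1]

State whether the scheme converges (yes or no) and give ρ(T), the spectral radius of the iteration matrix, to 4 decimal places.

yes, ρ = 0.8685

Diagonal D = diag(-8, -7, 8); L, U strict lower/upper.
Jacobi: T = -D⁻¹(L+U), T[1,0] = -(1)/(-7) = +0.1429; T[1,1] = 0.
  T[0,:] = [+0.0000 +0.5000 +0.3750]
  T[1,:] = [+0.1429 +0.0000 +0.7143]
  T[2,:] = [+0.3750 +0.5000 +0.0000]
|roots of det(T-λI)|: 0.8685, 0.4935, 0.3750.
ρ = 0.8685; 0.8685 < 1, so it converges for any x₀.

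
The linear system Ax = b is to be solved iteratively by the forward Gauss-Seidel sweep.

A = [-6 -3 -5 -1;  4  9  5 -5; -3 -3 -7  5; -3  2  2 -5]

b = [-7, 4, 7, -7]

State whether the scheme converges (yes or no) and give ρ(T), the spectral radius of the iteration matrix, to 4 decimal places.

no, ρ = 1.2170

Diagonal D = diag(-6, 9, -7, -5); L, U strict lower/upper.
Gauss-Seidel: T = -(D+L)⁻¹U, row 0 first, T[0,1] = -(-3)/(-6) = -0.5000; later rows by forward substitution.
  T[0,:] = [+0.0000, -0.5000, -0.8333, -0.1667]
  T[1,:] = [+0.0000, +0.2222, -0.1852, +0.6296]
  T[2,:] = [+0.0000, +0.1190, +0.4365, +0.5159]
  T[3,:] = [+0.0000, +0.4365, +0.6005, +0.5582]
|eigenvalues of T|: 1.2170, 0.3128, 0.3127, 0.0000.
ρ = 1.2170; 1.2170 > 1: divergent.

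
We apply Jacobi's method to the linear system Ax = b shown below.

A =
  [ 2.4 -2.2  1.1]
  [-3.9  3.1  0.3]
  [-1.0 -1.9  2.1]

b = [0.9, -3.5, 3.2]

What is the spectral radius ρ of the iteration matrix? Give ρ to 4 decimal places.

Diagonal D = diag(2.4, 3.1, 2.1); L, U strict lower/upper.
Jacobi T = -D⁻¹(L+U): T[2,1] = -(-1.9)/(2.1) = +0.9048; T[2,2] = 0.
  T[0,:] = [+0.0000 +0.9167 -0.4583]
  T[1,:] = [+1.2581 +0.0000 -0.0968]
  T[2,:] = [+0.4762 +0.9048 +0.0000]
|roots of det(T-λI)|: 1.1556, 0.6986, 0.6986.
ρ = 1.1556; 1.1556 > 1, so it fails to converge.

1.1556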